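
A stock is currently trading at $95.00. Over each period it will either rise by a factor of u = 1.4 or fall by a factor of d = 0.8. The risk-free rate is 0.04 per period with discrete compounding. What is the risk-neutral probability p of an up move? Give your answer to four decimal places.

p = 0.4000

Risk-neutral probability p = (1 + 0.04 − 0.8)/(1.4 − 0.8) = 0.2400/0.6000 = 0.4000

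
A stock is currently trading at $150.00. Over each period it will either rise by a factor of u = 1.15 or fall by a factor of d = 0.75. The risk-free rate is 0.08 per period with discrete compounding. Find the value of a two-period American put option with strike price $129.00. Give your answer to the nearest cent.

$2.67

Risk-neutral probability p = (1 + 0.08 − 0.75)/(1.15 − 0.75) = 0.3300/0.4000 = 0.8250
Terminal stock prices: S_uu = 198.4, S_ud = 129.4, S_dd = 84.38
Terminal payoffs (K − S): max(-69.37, 0) = 0, max(-0.375, 0) = 0, max(44.62, 0) = 44.62
Node u (S = 172.5): continuation = 1/1.08·[0.8250·0.0000 + 0.1750·0.0000] = 0.0000; exercise value = 0.0000 ≤ continuation, so V_u = 0.0000
Node d (S = 112.5): continuation = 1/1.08·[0.8250·0.0000 + 0.1750·44.6250] = 7.2309; exercise value = 16.5000 > continuation, so V_d = 16.5000 (exercise)
Node 0 (S = 150): continuation = 1/1.08·[0.8250·0.0000 + 0.1750·16.5000] = 2.6736; exercise value = 0.0000 ≤ continuation, so V_0 = 2.6736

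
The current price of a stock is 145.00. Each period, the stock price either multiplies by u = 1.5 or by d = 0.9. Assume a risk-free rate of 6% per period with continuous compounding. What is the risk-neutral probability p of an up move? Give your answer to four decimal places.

Risk-neutral probability p = (e^0.06 − 0.9)/(1.5 − 0.9) = 0.1618/0.6000 = 0.2697

p = 0.2697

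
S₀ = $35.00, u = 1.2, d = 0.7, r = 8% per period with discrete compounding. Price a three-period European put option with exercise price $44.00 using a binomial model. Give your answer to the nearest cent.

$5.67

Risk-neutral probability p = (1 + 0.08 − 0.7)/(1.2 − 0.7) = 0.3800/0.5000 = 0.7600
Terminal stock prices: S_uuu = 60.48, S_uud = 35.28, S_udd = 20.58, S_ddd = 12
Terminal payoffs (K − S): max(-16.48, 0) = 0, max(8.72, 0) = 8.72, max(23.42, 0) = 23.42, max(32, 0) = 32
Node uu (S = 50.4): V_uu = 1/1.08·[0.7600·0.0000 + 0.2400·8.7200] = 1.9378
Node ud (S = 29.4): V_ud = 1/1.08·[0.7600·8.7200 + 0.2400·23.4200] = 11.3407
Node dd (S = 17.15): V_dd = 1/1.08·[0.7600·23.4200 + 0.2400·31.9950] = 23.5907
Node u (S = 42): V_u = 1/1.08·[0.7600·1.9378 + 0.2400·11.3407] = 3.8838
Node d (S = 24.5): V_d = 1/1.08·[0.7600·11.3407 + 0.2400·23.5907] = 13.2229
Node 0 (S = 35): V_0 = 1/1.08·[0.7600·3.8838 + 0.2400·13.2229] = 5.6715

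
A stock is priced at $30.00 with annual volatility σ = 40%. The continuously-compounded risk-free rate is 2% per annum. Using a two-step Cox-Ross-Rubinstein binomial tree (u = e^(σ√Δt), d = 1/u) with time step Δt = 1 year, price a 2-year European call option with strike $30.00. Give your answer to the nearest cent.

$6.41

CRR parameters: u = e^(σ√Δt) = e^(0.4·√1) = 1.4918, d = 1/u = 0.6703
Per-period rate: rΔt = 0.02·1 = 0.02, so R = e^0.02 = 1.0202
Risk-neutral probability p = (e^0.02 − 0.6703)/(1.4918 − 0.6703) = 0.3499/0.8215 = 0.4259
Terminal stock prices: S_uu = 66.77, S_ud = 30, S_dd = 13.48
Terminal payoffs (S − K): max(36.77, 0) = 36.77, max(0, 0) = 0, max(-16.52, 0) = 0
Node u (S = 44.75): V_u = e^(−0.02)·[0.4259·36.7662 + 0.5741·0.0000] = 15.3488
Node d (S = 20.11): V_d = e^(−0.02)·[0.4259·0.0000 + 0.5741·0.0000] = 0.0000
Node 0 (S = 30): V_0 = e^(−0.02)·[0.4259·15.3488 + 0.5741·0.0000] = 6.4076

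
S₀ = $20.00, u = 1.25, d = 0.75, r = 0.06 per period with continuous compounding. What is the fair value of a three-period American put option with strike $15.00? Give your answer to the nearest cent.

Risk-neutral probability p = (e^0.06 − 0.75)/(1.25 − 0.75) = 0.3118/0.5000 = 0.6237
Terminal stock prices: S_uuu = 39.06, S_uud = 23.44, S_udd = 14.06, S_ddd = 8.438
Terminal payoffs (K − S): max(-24.06, 0) = 0, max(-8.438, 0) = 0, max(0.9375, 0) = 0.9375, max(6.562, 0) = 6.562
Node uu (S = 31.25): continuation = e^(−0.06)·[0.6237·0.0000 + 0.3763·0.0000] = 0.0000; exercise value = 0.0000 ≤ continuation, so V_uu = 0.0000
Node ud (S = 18.75): continuation = e^(−0.06)·[0.6237·0.0000 + 0.3763·0.9375] = 0.3323; exercise value = 0.0000 ≤ continuation, so V_ud = 0.3323
Node dd (S = 11.25): continuation = e^(−0.06)·[0.6237·0.9375 + 0.3763·6.5625] = 2.8765; exercise value = 3.7500 > continuation, so V_dd = 3.7500 (exercise)
Node u (S = 25): continuation = e^(−0.06)·[0.6237·0.0000 + 0.3763·0.3323] = 0.1178; exercise value = 0.0000 ≤ continuation, so V_u = 0.1178
Node d (S = 15): continuation = e^(−0.06)·[0.6237·0.3323 + 0.3763·3.7500] = 1.5242; exercise value = 0.0000 ≤ continuation, so V_d = 1.5242
Node 0 (S = 20): continuation = e^(−0.06)·[0.6237·0.1178 + 0.3763·1.5242] = 0.6094; exercise value = 0.0000 ≤ continuation, so V_0 = 0.6094

$0.61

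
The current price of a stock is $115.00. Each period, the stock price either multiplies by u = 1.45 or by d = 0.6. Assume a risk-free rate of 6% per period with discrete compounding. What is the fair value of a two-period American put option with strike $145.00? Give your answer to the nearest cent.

Risk-neutral probability p = (1 + 0.06 − 0.6)/(1.45 − 0.6) = 0.4600/0.8500 = 0.5412
Terminal stock prices: S_uu = 241.8, S_ud = 100, S_dd = 41.4
Terminal payoffs (K − S): max(-96.79, 0) = 0, max(44.95, 0) = 44.95, max(103.6, 0) = 103.6
Node u (S = 166.8): continuation = 1/1.06·[0.5412·0.0000 + 0.4588·44.9500] = 19.4567; exercise value = 0.0000 ≤ continuation, so V_u = 19.4567
Node d (S = 69): continuation = 1/1.06·[0.5412·44.9500 + 0.4588·103.6000] = 67.7925; exercise value = 76.0000 > continuation, so V_d = 76.0000 (exercise)
Node 0 (S = 115): continuation = 1/1.06·[0.5412·19.4567 + 0.4588·76.0000] = 42.8303; exercise value = 30.0000 ≤ continuation, so V_0 = 42.8303

$42.83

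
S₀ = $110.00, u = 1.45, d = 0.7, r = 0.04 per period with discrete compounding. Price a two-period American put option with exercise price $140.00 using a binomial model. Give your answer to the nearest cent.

Risk-neutral probability p = (1 + 0.04 − 0.7)/(1.45 − 0.7) = 0.3400/0.7500 = 0.4533
Terminal stock prices: S_uu = 231.3, S_ud = 111.6, S_dd = 53.9
Terminal payoffs (K − S): max(-91.28, 0) = 0, max(28.35, 0) = 28.35, max(86.1, 0) = 86.1
Node u (S = 159.5): continuation = 1/1.04·[0.4533·0.0000 + 0.5467·28.3500] = 14.9019; exercise value = 0.0000 ≤ continuation, so V_u = 14.9019
Node d (S = 77): continuation = 1/1.04·[0.4533·28.3500 + 0.5467·86.1000] = 57.6154; exercise value = 63.0000 > continuation, so V_d = 63.0000 (exercise)
Node 0 (S = 110): continuation = 1/1.04·[0.4533·14.9019 + 0.5467·63.0000] = 39.6111; exercise value = 30.0000 ≤ continuation, so V_0 = 39.6111

$39.61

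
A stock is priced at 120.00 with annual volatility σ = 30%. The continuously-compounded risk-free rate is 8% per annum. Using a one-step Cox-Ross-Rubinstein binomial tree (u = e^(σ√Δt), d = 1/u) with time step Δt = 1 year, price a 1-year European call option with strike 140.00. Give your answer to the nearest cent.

11.41

CRR parameters: u = e^(σ√Δt) = e^(0.3·√1) = 1.3499, d = 1/u = 0.7408
Per-period rate: rΔt = 0.08·1 = 0.08, so R = e^0.08 = 1.0833
Risk-neutral probability p = (e^0.08 − 0.7408)/(1.3499 − 0.7408) = 0.3425/0.6090 = 0.5623
Terminal stock prices: S_u = 162, S_d = 88.9
Terminal payoffs (S − K): max(21.98, 0) = 21.98, max(-51.1, 0) = 0
Node 0 (S = 120): V_0 = e^(−0.08)·[0.5623·21.9831 + 0.4377·0.0000] = 11.4109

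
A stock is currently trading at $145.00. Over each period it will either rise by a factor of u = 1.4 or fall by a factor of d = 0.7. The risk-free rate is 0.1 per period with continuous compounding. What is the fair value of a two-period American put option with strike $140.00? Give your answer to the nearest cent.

Risk-neutral probability p = (e^0.1 − 0.7)/(1.4 − 0.7) = 0.4052/0.7000 = 0.5788
Terminal stock prices: S_uu = 284.2, S_ud = 142.1, S_dd = 71.05
Terminal payoffs (K − S): max(-144.2, 0) = 0, max(-2.1, 0) = 0, max(68.95, 0) = 68.95
Node u (S = 203): continuation = e^(−0.1)·[0.5788·0.0000 + 0.4212·0.0000] = 0.0000; exercise value = 0.0000 ≤ continuation, so V_u = 0.0000
Node d (S = 101.5): continuation = e^(−0.1)·[0.5788·0.0000 + 0.4212·68.9500] = 26.2771; exercise value = 38.5000 > continuation, so V_d = 38.5000 (exercise)
Node 0 (S = 145): continuation = e^(−0.1)·[0.5788·0.0000 + 0.4212·38.5000] = 14.6725; exercise value = 0.0000 ≤ continuation, so V_0 = 14.6725

$14.67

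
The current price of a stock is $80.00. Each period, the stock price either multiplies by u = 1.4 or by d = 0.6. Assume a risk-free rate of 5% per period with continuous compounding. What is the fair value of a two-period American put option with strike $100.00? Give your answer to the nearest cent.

$28.86

Risk-neutral probability p = (e^0.05 − 0.6)/(1.4 − 0.6) = 0.4513/0.8000 = 0.5641
Terminal stock prices: S_uu = 156.8, S_ud = 67.2, S_dd = 28.8
Terminal payoffs (K − S): max(-56.8, 0) = 0, max(32.8, 0) = 32.8, max(71.2, 0) = 71.2
Node u (S = 112): continuation = e^(−0.05)·[0.5641·0.0000 + 0.4359·32.8000] = 13.6006; exercise value = 0.0000 ≤ continuation, so V_u = 13.6006
Node d (S = 48): continuation = e^(−0.05)·[0.5641·32.8000 + 0.4359·71.2000] = 47.1229; exercise value = 52.0000 > continuation, so V_d = 52.0000 (exercise)
Node 0 (S = 80): continuation = e^(−0.05)·[0.5641·13.6006 + 0.4359·52.0000] = 28.8596; exercise value = 20.0000 ≤ continuation, so V_0 = 28.8596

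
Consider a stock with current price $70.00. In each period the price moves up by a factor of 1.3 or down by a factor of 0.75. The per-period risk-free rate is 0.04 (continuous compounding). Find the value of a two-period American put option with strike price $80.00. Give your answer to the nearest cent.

$15.15

Risk-neutral probability p = (e^0.04 − 0.75)/(1.3 − 0.75) = 0.2908/0.5500 = 0.5287
Terminal stock prices: S_uu = 118.3, S_ud = 68.25, S_dd = 39.38
Terminal payoffs (K − S): max(-38.3, 0) = 0, max(11.75, 0) = 11.75, max(40.62, 0) = 40.62
Node u (S = 91): continuation = e^(−0.04)·[0.5287·0.0000 + 0.4713·11.7500] = 5.3201; exercise value = 0.0000 ≤ continuation, so V_u = 5.3201
Node d (S = 52.5): continuation = e^(−0.04)·[0.5287·11.7500 + 0.4713·40.6250] = 24.3632; exercise value = 27.5000 > continuation, so V_d = 27.5000 (exercise)
Node 0 (S = 70): continuation = e^(−0.04)·[0.5287·5.3201 + 0.4713·27.5000] = 15.1540; exercise value = 10.0000 ≤ continuation, so V_0 = 15.1540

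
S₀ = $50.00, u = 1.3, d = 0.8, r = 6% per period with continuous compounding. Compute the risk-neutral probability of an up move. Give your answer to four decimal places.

Risk-neutral probability p = (e^0.06 − 0.8)/(1.3 − 0.8) = 0.2618/0.5000 = 0.5237

p = 0.5237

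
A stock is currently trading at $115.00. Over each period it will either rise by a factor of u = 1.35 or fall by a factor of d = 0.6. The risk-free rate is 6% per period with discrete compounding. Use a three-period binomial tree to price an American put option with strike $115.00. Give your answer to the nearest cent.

$21.39

Risk-neutral probability p = (1 + 0.06 − 0.6)/(1.35 − 0.6) = 0.4600/0.7500 = 0.6133
Terminal stock prices: S_uuu = 282.9, S_uud = 125.8, S_udd = 55.89, S_ddd = 24.84
Terminal payoffs (K − S): max(-167.9, 0) = 0, max(-10.75, 0) = 0, max(59.11, 0) = 59.11, max(90.16, 0) = 90.16
Node uu (S = 209.6): continuation = 1/1.06·[0.6133·0.0000 + 0.3867·0.0000] = 0.0000; exercise value = 0.0000 ≤ continuation, so V_uu = 0.0000
Node ud (S = 93.15): continuation = 1/1.06·[0.6133·0.0000 + 0.3867·59.1100] = 21.5621; exercise value = 21.8500 > continuation, so V_ud = 21.8500 (exercise)
Node dd (S = 41.4): continuation = 1/1.06·[0.6133·59.1100 + 0.3867·90.1600] = 67.0906; exercise value = 73.6000 > continuation, so V_dd = 73.6000 (exercise)
Node u (S = 155.2): continuation = 1/1.06·[0.6133·0.0000 + 0.3867·21.8500] = 7.9704; exercise value = 0.0000 ≤ continuation, so V_u = 7.9704
Node d (S = 69): continuation = 1/1.06·[0.6133·21.8500 + 0.3867·73.6000] = 39.4906; exercise value = 46.0000 > continuation, so V_d = 46.0000 (exercise)
Node 0 (S = 115): continuation = 1/1.06·[0.6133·7.9704 + 0.3867·46.0000] = 21.3917; exercise value = 0.0000 ≤ continuation, so V_0 = 21.3917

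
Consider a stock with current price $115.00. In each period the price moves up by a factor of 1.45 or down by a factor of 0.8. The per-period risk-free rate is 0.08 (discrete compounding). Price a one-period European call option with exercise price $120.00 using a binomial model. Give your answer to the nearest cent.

$18.65

Risk-neutral probability p = (1 + 0.08 − 0.8)/(1.45 − 0.8) = 0.2800/0.6500 = 0.4308
Terminal stock prices: S_u = 166.8, S_d = 92
Terminal payoffs (S − K): max(46.75, 0) = 46.75, max(-28, 0) = 0
Node 0 (S = 115): V_0 = 1/1.08·[0.4308·46.7500 + 0.5692·0.0000] = 18.6467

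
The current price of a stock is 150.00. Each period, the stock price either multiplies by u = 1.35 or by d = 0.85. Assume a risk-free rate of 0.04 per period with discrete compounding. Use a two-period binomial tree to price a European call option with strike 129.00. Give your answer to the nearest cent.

Risk-neutral probability p = (1 + 0.04 − 0.85)/(1.35 − 0.85) = 0.1900/0.5000 = 0.3800
Terminal stock prices: S_uu = 273.4, S_ud = 172.1, S_dd = 108.4
Terminal payoffs (S − K): max(144.4, 0) = 144.4, max(43.12, 0) = 43.12, max(-20.63, 0) = 0
Node u (S = 202.5): V_u = 1/1.04·[0.3800·144.3750 + 0.6200·43.1250] = 78.4615
Node d (S = 127.5): V_d = 1/1.04·[0.3800·43.1250 + 0.6200·0.0000] = 15.7572
Node 0 (S = 150): V_0 = 1/1.04·[0.3800·78.4615 + 0.6200·15.7572] = 38.0624

38.06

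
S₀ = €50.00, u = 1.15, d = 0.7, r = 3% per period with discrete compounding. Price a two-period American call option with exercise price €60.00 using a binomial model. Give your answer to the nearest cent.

€3.10

Risk-neutral probability p = (1 + 0.03 − 0.7)/(1.15 − 0.7) = 0.3300/0.4500 = 0.7333
Terminal stock prices: S_uu = 66.12, S_ud = 40.25, S_dd = 24.5
Terminal payoffs (S − K): max(6.125, 0) = 6.125, max(-19.75, 0) = 0, max(-35.5, 0) = 0
Node u (S = 57.5): continuation = 1/1.03·[0.7333·6.1250 + 0.2667·0.0000] = 4.3608; exercise value = 0.0000 ≤ continuation, so V_u = 4.3608
Node d (S = 35): continuation = 1/1.03·[0.7333·0.0000 + 0.2667·0.0000] = 0.0000; exercise value = 0.0000 ≤ continuation, so V_d = 0.0000
Node 0 (S = 50): continuation = 1/1.03·[0.7333·4.3608 + 0.2667·0.0000] = 3.1048; exercise value = 0.0000 ≤ continuation, so V_0 = 3.1048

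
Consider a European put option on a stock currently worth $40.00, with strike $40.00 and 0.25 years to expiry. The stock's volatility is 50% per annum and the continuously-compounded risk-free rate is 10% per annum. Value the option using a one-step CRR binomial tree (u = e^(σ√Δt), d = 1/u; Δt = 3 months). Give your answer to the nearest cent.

CRR parameters: u = e^(σ√Δt) = e^(0.5·√0.25) = 1.2840, d = 1/u = 0.7788
Per-period rate: rΔt = 0.1·0.25 = 0.025, so R = e^0.025 = 1.0253
Risk-neutral probability p = (e^0.025 − 0.7788)/(1.2840 − 0.7788) = 0.2465/0.5052 = 0.4879
Terminal stock prices: S_u = 51.36, S_d = 31.15
Terminal payoffs (K − S): max(-11.36, 0) = 0, max(8.848, 0) = 8.848
Node 0 (S = 40): V_0 = e^(−0.025)·[0.4879·0.0000 + 0.5121·8.8480] = 4.4189

$4.42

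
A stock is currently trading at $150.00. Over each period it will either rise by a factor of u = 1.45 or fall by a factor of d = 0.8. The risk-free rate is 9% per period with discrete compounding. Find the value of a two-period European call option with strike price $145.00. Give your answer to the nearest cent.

$40.61

Risk-neutral probability p = (1 + 0.09 − 0.8)/(1.45 − 0.8) = 0.2900/0.6500 = 0.4462
Terminal stock prices: S_uu = 315.4, S_ud = 174, S_dd = 96
Terminal payoffs (S − K): max(170.4, 0) = 170.4, max(29, 0) = 29, max(-49, 0) = 0
Node u (S = 217.5): V_u = 1/1.09·[0.4462·170.3750 + 0.5538·29.0000] = 84.4725
Node d (S = 120): V_d = 1/1.09·[0.4462·29.0000 + 0.5538·0.0000] = 11.8701
Node 0 (S = 150): V_0 = 1/1.09·[0.4462·84.4725 + 0.5538·11.8701] = 40.6073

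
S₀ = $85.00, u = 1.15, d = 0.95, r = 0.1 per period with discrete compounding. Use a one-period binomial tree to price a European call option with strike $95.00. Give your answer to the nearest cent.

Risk-neutral probability p = (1 + 0.1 − 0.95)/(1.15 − 0.95) = 0.1500/0.2000 = 0.7500
Terminal stock prices: S_u = 97.75, S_d = 80.75
Terminal payoffs (S − K): max(2.75, 0) = 2.75, max(-14.25, 0) = 0
Node 0 (S = 85): V_0 = 1/1.1·[0.7500·2.7500 + 0.2500·0.0000] = 1.8750

$1.87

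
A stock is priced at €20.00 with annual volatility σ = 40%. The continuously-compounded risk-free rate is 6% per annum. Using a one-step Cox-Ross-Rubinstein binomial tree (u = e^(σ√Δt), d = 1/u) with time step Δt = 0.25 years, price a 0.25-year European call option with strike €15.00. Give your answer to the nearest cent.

€5.22

CRR parameters: u = e^(σ√Δt) = e^(0.4·√0.25) = 1.2214, d = 1/u = 0.8187
Per-period rate: rΔt = 0.06·0.25 = 0.015, so R = e^0.015 = 1.0151
Risk-neutral probability p = (e^0.015 − 0.8187)/(1.2214 − 0.8187) = 0.1964/0.4027 = 0.4877
Terminal stock prices: S_u = 24.43, S_d = 16.37
Terminal payoffs (S − K): max(9.428, 0) = 9.428, max(1.375, 0) = 1.375
Node 0 (S = 20): V_0 = e^(−0.015)·[0.4877·9.4281 + 0.5123·1.3746] = 5.2233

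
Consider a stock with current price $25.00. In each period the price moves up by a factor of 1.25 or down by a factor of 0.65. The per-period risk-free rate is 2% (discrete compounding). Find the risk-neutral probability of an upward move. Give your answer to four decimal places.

p = 0.6167

Risk-neutral probability p = (1 + 0.02 − 0.65)/(1.25 − 0.65) = 0.3700/0.6000 = 0.6167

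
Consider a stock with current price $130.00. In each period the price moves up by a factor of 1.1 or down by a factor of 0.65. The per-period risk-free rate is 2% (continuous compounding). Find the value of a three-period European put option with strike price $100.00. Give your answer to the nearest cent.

$3.23

Risk-neutral probability p = (e^0.02 − 0.65)/(1.1 − 0.65) = 0.3702/0.4500 = 0.8227
Terminal stock prices: S_uuu = 173, S_uud = 102.2, S_udd = 60.42, S_ddd = 35.7
Terminal payoffs (K − S): max(-73.03, 0) = 0, max(-2.245, 0) = 0, max(39.58, 0) = 39.58, max(64.3, 0) = 64.3
Node uu (S = 157.3): V_uu = e^(−0.02)·[0.8227·0.0000 + 0.1773·0.0000] = 0.0000
Node ud (S = 92.95): V_ud = e^(−0.02)·[0.8227·0.0000 + 0.1773·39.5825] = 6.8802
Node dd (S = 54.93): V_dd = e^(−0.02)·[0.8227·39.5825 + 0.1773·64.2987] = 43.0949
Node u (S = 143): V_u = e^(−0.02)·[0.8227·0.0000 + 0.1773·6.8802] = 1.1959
Node d (S = 84.5): V_d = e^(−0.02)·[0.8227·6.8802 + 0.1773·43.0949] = 13.0388
Node 0 (S = 130): V_0 = e^(−0.02)·[0.8227·1.1959 + 0.1773·13.0388] = 3.2307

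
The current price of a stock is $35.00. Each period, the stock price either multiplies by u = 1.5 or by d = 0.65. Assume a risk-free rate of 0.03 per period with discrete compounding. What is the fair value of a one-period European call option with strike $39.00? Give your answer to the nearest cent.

Risk-neutral probability p = (1 + 0.03 − 0.65)/(1.5 − 0.65) = 0.3800/0.8500 = 0.4471
Terminal stock prices: S_u = 52.5, S_d = 22.75
Terminal payoffs (S − K): max(13.5, 0) = 13.5, max(-16.25, 0) = 0
Node 0 (S = 35): V_0 = 1/1.03·[0.4471·13.5000 + 0.5529·0.0000] = 5.8595

$5.86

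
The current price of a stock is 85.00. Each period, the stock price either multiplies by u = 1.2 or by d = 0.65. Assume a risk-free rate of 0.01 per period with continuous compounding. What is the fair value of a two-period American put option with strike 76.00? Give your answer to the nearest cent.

9.24

Risk-neutral probability p = (e^0.01 − 0.65)/(1.2 − 0.65) = 0.3601/0.5500 = 0.6546
Terminal stock prices: S_uu = 122.4, S_ud = 66.3, S_dd = 35.91
Terminal payoffs (K − S): max(-46.4, 0) = 0, max(9.7, 0) = 9.7, max(40.09, 0) = 40.09
Node u (S = 102): continuation = e^(−0.01)·[0.6546·0.0000 + 0.3454·9.7000] = 3.3167; exercise value = 0.0000 ≤ continuation, so V_u = 3.3167
Node d (S = 55.25): continuation = e^(−0.01)·[0.6546·9.7000 + 0.3454·40.0875] = 19.9938; exercise value = 20.7500 > continuation, so V_d = 20.7500 (exercise)
Node 0 (S = 85): continuation = e^(−0.01)·[0.6546·3.3167 + 0.3454·20.7500] = 9.2446; exercise value = 0.0000 ≤ continuation, so V_0 = 9.2446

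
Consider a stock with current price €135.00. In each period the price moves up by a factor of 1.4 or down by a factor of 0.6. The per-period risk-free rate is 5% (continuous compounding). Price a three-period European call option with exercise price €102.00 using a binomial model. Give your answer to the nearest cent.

€61.80

Risk-neutral probability p = (e^0.05 − 0.6)/(1.4 − 0.6) = 0.4513/0.8000 = 0.5641
Terminal stock prices: S_uuu = 370.4, S_uud = 158.8, S_udd = 68.04, S_ddd = 29.16
Terminal payoffs (S − K): max(268.4, 0) = 268.4, max(56.76, 0) = 56.76, max(-33.96, 0) = 0, max(-72.84, 0) = 0
Node uu (S = 264.6): V_uu = e^(−0.05)·[0.5641·268.4400 + 0.4359·56.7600] = 167.5746
Node ud (S = 113.4): V_ud = e^(−0.05)·[0.5641·56.7600 + 0.4359·0.0000] = 30.4562
Node dd (S = 48.6): V_dd = e^(−0.05)·[0.5641·0.0000 + 0.4359·0.0000] = 0.0000
Node u (S = 189): V_u = e^(−0.05)·[0.5641·167.5746 + 0.4359·30.4562] = 102.5455
Node d (S = 81): V_d = e^(−0.05)·[0.5641·30.4562 + 0.4359·0.0000] = 16.3421
Node 0 (S = 135): V_0 = e^(−0.05)·[0.5641·102.5455 + 0.4359·16.3421] = 61.7999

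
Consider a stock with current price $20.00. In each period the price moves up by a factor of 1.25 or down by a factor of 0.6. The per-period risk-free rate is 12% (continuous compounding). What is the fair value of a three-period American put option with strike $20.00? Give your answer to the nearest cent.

Risk-neutral probability p = (e^0.12 − 0.6)/(1.25 − 0.6) = 0.5275/0.6500 = 0.8115
Terminal stock prices: S_uuu = 39.06, S_uud = 18.75, S_udd = 9, S_ddd = 4.32
Terminal payoffs (K − S): max(-19.06, 0) = 0, max(1.25, 0) = 1.25, max(11, 0) = 11, max(15.68, 0) = 15.68
Node uu (S = 31.25): continuation = e^(−0.12)·[0.8115·0.0000 + 0.1885·1.2500] = 0.2089; exercise value = 0.0000 ≤ continuation, so V_uu = 0.2089
Node ud (S = 15): continuation = e^(−0.12)·[0.8115·1.2500 + 0.1885·11.0000] = 2.7384; exercise value = 5.0000 > continuation, so V_ud = 5.0000 (exercise)
Node dd (S = 7.2): continuation = e^(−0.12)·[0.8115·11.0000 + 0.1885·15.6800] = 10.5384; exercise value = 12.8000 > continuation, so V_dd = 12.8000 (exercise)
Node u (S = 25): continuation = e^(−0.12)·[0.8115·0.2089 + 0.1885·5.0000] = 0.9862; exercise value = 0.0000 ≤ continuation, so V_u = 0.9862
Node d (S = 12): continuation = e^(−0.12)·[0.8115·5.0000 + 0.1885·12.8000] = 5.7384; exercise value = 8.0000 > continuation, so V_d = 8.0000 (exercise)
Node 0 (S = 20): continuation = e^(−0.12)·[0.8115·0.9862 + 0.1885·8.0000] = 2.0470; exercise value = 0.0000 ≤ continuation, so V_0 = 2.0470

$2.05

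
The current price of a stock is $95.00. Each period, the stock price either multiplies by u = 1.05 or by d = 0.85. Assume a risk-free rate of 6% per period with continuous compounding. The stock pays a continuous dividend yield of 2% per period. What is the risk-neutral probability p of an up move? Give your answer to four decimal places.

Per-period risk-free factor R = e^0.06 = 1.0618; dividend-adjusted growth = e^(0.06−0.02) = 1.0408.
Risk-neutral probability p = (1.0408 − 0.85)/(1.05 − 0.85) = 0.1908/0.2000 = 0.9541

p = 0.9541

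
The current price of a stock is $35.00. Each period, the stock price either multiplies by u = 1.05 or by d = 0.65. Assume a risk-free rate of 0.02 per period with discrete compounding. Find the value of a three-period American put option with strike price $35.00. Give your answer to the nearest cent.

$2.24

Risk-neutral probability p = (1 + 0.02 − 0.65)/(1.05 − 0.65) = 0.3700/0.4000 = 0.9250
Terminal stock prices: S_uuu = 40.52, S_uud = 25.08, S_udd = 15.53, S_ddd = 9.612
Terminal payoffs (K − S): max(-5.517, 0) = 0, max(9.918, 0) = 9.918, max(19.47, 0) = 19.47, max(25.39, 0) = 25.39
Node uu (S = 38.59): continuation = 1/1.02·[0.9250·0.0000 + 0.0750·9.9181] = 0.7293; exercise value = 0.0000 ≤ continuation, so V_uu = 0.7293
Node ud (S = 23.89): continuation = 1/1.02·[0.9250·9.9181 + 0.0750·19.4731] = 10.4262; exercise value = 11.1125 > continuation, so V_ud = 11.1125 (exercise)
Node dd (S = 14.79): continuation = 1/1.02·[0.9250·19.4731 + 0.0750·25.3881] = 19.5262; exercise value = 20.2125 > continuation, so V_dd = 20.2125 (exercise)
Node u (S = 36.75): continuation = 1/1.02·[0.9250·0.7293 + 0.0750·11.1125] = 1.4784; exercise value = 0.0000 ≤ continuation, so V_u = 1.4784
Node d (S = 22.75): continuation = 1/1.02·[0.9250·11.1125 + 0.0750·20.2125] = 11.5637; exercise value = 12.2500 > continuation, so V_d = 12.2500 (exercise)
Node 0 (S = 35): continuation = 1/1.02·[0.9250·1.4784 + 0.0750·12.2500] = 2.2415; exercise value = 0.0000 ≤ continuation, so V_0 = 2.2415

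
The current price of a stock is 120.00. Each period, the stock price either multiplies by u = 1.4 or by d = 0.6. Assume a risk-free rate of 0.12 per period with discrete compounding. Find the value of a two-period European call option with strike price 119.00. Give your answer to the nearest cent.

Risk-neutral probability p = (1 + 0.12 − 0.6)/(1.4 − 0.6) = 0.5200/0.8000 = 0.6500
Terminal stock prices: S_uu = 235.2, S_ud = 100.8, S_dd = 43.2
Terminal payoffs (S − K): max(116.2, 0) = 116.2, max(-18.2, 0) = 0, max(-75.8, 0) = 0
Node u (S = 168): V_u = 1/1.12·[0.6500·116.2000 + 0.3500·0.0000] = 67.4375
Node d (S = 72): V_d = 1/1.12·[0.6500·0.0000 + 0.3500·0.0000] = 0.0000
Node 0 (S = 120): V_0 = 1/1.12·[0.6500·67.4375 + 0.3500·0.0000] = 39.1378

39.14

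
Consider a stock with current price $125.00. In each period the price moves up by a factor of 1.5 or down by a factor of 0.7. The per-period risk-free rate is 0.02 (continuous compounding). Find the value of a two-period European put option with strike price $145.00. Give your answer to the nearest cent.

$35.29

Risk-neutral probability p = (e^0.02 − 0.7)/(1.5 − 0.7) = 0.3202/0.8000 = 0.4003
Terminal stock prices: S_uu = 281.2, S_ud = 131.2, S_dd = 61.25
Terminal payoffs (K − S): max(-136.2, 0) = 0, max(13.75, 0) = 13.75, max(83.75, 0) = 83.75
Node u (S = 187.5): V_u = e^(−0.02)·[0.4003·0.0000 + 0.5997·13.7500] = 8.0832
Node d (S = 87.5): V_d = e^(−0.02)·[0.4003·13.7500 + 0.5997·83.7500] = 54.6288
Node 0 (S = 125): V_0 = e^(−0.02)·[0.4003·8.0832 + 0.5997·54.6288] = 35.2860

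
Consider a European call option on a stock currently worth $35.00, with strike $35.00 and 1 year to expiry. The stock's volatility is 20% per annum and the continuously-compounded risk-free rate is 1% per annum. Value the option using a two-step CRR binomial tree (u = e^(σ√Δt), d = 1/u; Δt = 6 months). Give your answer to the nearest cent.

$2.64

CRR parameters: u = e^(σ√Δt) = e^(0.2·√0.5) = 1.1519, d = 1/u = 0.8681
Per-period rate: rΔt = 0.01·0.5 = 0.005, so R = e^0.005 = 1.0050
Risk-neutral probability p = (e^0.005 − 0.8681)/(1.1519 − 0.8681) = 0.1369/0.2838 = 0.4824
Terminal stock prices: S_uu = 46.44, S_ud = 35, S_dd = 26.38
Terminal payoffs (S − K): max(11.44, 0) = 11.44, max(0, 0) = 0, max(-8.623, 0) = 0
Node u (S = 40.32): V_u = e^(−0.005)·[0.4824·11.4414 + 0.5176·0.0000] = 5.4914
Node d (S = 30.38): V_d = e^(−0.005)·[0.4824·0.0000 + 0.5176·0.0000] = 0.0000
Node 0 (S = 35): V_0 = e^(−0.005)·[0.4824·5.4914 + 0.5176·0.0000] = 2.6357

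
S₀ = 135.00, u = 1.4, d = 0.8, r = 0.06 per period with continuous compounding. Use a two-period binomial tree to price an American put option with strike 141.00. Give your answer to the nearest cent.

Risk-neutral probability p = (e^0.06 − 0.8)/(1.4 − 0.8) = 0.2618/0.6000 = 0.4364
Terminal stock prices: S_uu = 264.6, S_ud = 151.2, S_dd = 86.4
Terminal payoffs (K − S): max(-123.6, 0) = 0, max(-10.2, 0) = 0, max(54.6, 0) = 54.6
Node u (S = 189): continuation = e^(−0.06)·[0.4364·0.0000 + 0.5636·0.0000] = 0.0000; exercise value = 0.0000 ≤ continuation, so V_u = 0.0000
Node d (S = 108): continuation = e^(−0.06)·[0.4364·0.0000 + 0.5636·54.6000] = 28.9808; exercise value = 33.0000 > continuation, so V_d = 33.0000 (exercise)
Node 0 (S = 135): continuation = e^(−0.06)·[0.4364·0.0000 + 0.5636·33.0000] = 17.5159; exercise value = 6.0000 ≤ continuation, so V_0 = 17.5159

17.52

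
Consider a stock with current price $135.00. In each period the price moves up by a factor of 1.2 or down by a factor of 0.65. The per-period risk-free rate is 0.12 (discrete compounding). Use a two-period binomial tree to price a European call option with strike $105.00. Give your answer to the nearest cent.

$52.10

Risk-neutral probability p = (1 + 0.12 − 0.65)/(1.2 − 0.65) = 0.4700/0.5500 = 0.8545
Terminal stock prices: S_uu = 194.4, S_ud = 105.3, S_dd = 57.04
Terminal payoffs (S − K): max(89.4, 0) = 89.4, max(0.3, 0) = 0.3, max(-47.96, 0) = 0
Node u (S = 162): V_u = 1/1.12·[0.8545·89.4000 + 0.1455·0.3000] = 68.2500
Node d (S = 87.75): V_d = 1/1.12·[0.8545·0.3000 + 0.1455·0.0000] = 0.2289
Node 0 (S = 135): V_0 = 1/1.12·[0.8545·68.2500 + 0.1455·0.2289] = 52.1036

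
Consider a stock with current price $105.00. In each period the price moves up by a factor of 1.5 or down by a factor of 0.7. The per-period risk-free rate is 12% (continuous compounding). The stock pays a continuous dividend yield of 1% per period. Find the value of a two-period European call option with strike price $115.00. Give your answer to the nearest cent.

Per-period risk-free factor R = e^0.12 = 1.1275; dividend-adjusted growth = e^(0.12−0.01) = 1.1163.
Risk-neutral probability p = (1.1163 − 0.7)/(1.5 − 0.7) = 0.4163/0.8000 = 0.5203
Terminal stock prices: S_uu = 236.2, S_ud = 110.2, S_dd = 51.45
Terminal payoffs (S − K): max(121.2, 0) = 121.2, max(-4.75, 0) = 0, max(-63.55, 0) = 0
Node u (S = 157.5): V_u = e^(−0.12)·[0.5203·121.2500 + 0.4797·0.0000] = 55.9577
Node d (S = 73.5): V_d = e^(−0.12)·[0.5203·0.0000 + 0.4797·0.0000] = 0.0000
Node 0 (S = 105): V_0 = e^(−0.12)·[0.5203·55.9577 + 0.4797·0.0000] = 25.8249

$25.82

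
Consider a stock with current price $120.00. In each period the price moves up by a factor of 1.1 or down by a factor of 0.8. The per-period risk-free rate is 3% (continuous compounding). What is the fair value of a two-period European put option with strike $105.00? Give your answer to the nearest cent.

Risk-neutral probability p = (e^0.03 − 0.8)/(1.1 − 0.8) = 0.2305/0.3000 = 0.7682
Terminal stock prices: S_uu = 145.2, S_ud = 105.6, S_dd = 76.8
Terminal payoffs (K − S): max(-40.2, 0) = 0, max(-0.6, 0) = 0, max(28.2, 0) = 28.2
Node u (S = 132): V_u = e^(−0.03)·[0.7682·0.0000 + 0.2318·0.0000] = 0.0000
Node d (S = 96): V_d = e^(−0.03)·[0.7682·0.0000 + 0.2318·28.2000] = 6.3441
Node 0 (S = 120): V_0 = e^(−0.03)·[0.7682·0.0000 + 0.2318·6.3441] = 1.4272

$1.43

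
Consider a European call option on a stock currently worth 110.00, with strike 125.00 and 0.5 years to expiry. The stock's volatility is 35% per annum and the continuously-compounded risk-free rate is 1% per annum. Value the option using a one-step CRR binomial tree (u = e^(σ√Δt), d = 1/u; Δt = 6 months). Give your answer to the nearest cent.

7.09

CRR parameters: u = e^(σ√Δt) = e^(0.35·√0.5) = 1.2808, d = 1/u = 0.7808
Per-period rate: rΔt = 0.01·0.5 = 0.005, so R = e^0.005 = 1.0050
Risk-neutral probability p = (e^0.005 − 0.7808)/(1.2808 − 0.7808) = 0.2243/0.5000 = 0.4485
Terminal stock prices: S_u = 140.9, S_d = 85.88
Terminal payoffs (S − K): max(15.89, 0) = 15.89, max(-39.12, 0) = 0
Node 0 (S = 110): V_0 = e^(−0.005)·[0.4485·15.8884 + 0.5515·0.0000] = 7.0899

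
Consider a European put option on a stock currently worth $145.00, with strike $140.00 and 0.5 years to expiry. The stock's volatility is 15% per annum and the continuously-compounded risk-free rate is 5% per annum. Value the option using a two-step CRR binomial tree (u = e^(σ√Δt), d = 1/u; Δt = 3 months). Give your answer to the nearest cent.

CRR parameters: u = e^(σ√Δt) = e^(0.15·√0.25) = 1.0779, d = 1/u = 0.9277
Per-period rate: rΔt = 0.05·0.25 = 0.0125, so R = e^0.0125 = 1.0126
Risk-neutral probability p = (e^0.0125 − 0.9277)/(1.0779 − 0.9277) = 0.0848/0.1501 = 0.5650
Terminal stock prices: S_uu = 168.5, S_ud = 145, S_dd = 124.8
Terminal payoffs (K − S): max(-28.47, 0) = 0, max(-5, 0) = 0, max(15.2, 0) = 15.2
Node u (S = 156.3): V_u = e^(−0.0125)·[0.5650·0.0000 + 0.4350·0.0000] = 0.0000
Node d (S = 134.5): V_d = e^(−0.0125)·[0.5650·0.0000 + 0.4350·15.1973] = 6.5282
Node 0 (S = 145): V_0 = e^(−0.0125)·[0.5650·0.0000 + 0.4350·6.5282] = 2.8042

$2.80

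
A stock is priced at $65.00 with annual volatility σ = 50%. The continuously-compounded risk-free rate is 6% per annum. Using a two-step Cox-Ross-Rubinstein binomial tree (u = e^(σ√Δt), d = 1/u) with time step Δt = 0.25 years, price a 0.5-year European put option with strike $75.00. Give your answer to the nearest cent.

$14.61

CRR parameters: u = e^(σ√Δt) = e^(0.5·√0.25) = 1.2840, d = 1/u = 0.7788
Per-period rate: rΔt = 0.06·0.25 = 0.015, so R = e^0.015 = 1.0151
Risk-neutral probability p = (e^0.015 − 0.7788)/(1.2840 − 0.7788) = 0.2363/0.5052 = 0.4677
Terminal stock prices: S_uu = 107.2, S_ud = 65, S_dd = 39.42
Terminal payoffs (K − S): max(-32.17, 0) = 0, max(10, 0) = 10, max(35.58, 0) = 35.58
Node u (S = 83.46): V_u = e^(−0.015)·[0.4677·0.0000 + 0.5323·10.0000] = 5.2434
Node d (S = 50.62): V_d = e^(−0.015)·[0.4677·10.0000 + 0.5323·35.5755] = 23.2613
Node 0 (S = 65): V_0 = e^(−0.015)·[0.4677·5.2434 + 0.5323·23.2613] = 14.6128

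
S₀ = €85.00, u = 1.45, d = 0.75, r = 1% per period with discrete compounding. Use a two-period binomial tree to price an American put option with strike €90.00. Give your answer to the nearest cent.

Risk-neutral probability p = (1 + 0.01 − 0.75)/(1.45 − 0.75) = 0.2600/0.7000 = 0.3714
Terminal stock prices: S_uu = 178.7, S_ud = 92.44, S_dd = 47.81
Terminal payoffs (K − S): max(-88.71, 0) = 0, max(-2.438, 0) = 0, max(42.19, 0) = 42.19
Node u (S = 123.2): continuation = 1/1.01·[0.3714·0.0000 + 0.6286·0.0000] = 0.0000; exercise value = 0.0000 ≤ continuation, so V_u = 0.0000
Node d (S = 63.75): continuation = 1/1.01·[0.3714·0.0000 + 0.6286·42.1875] = 26.2553; exercise value = 26.2500 ≤ continuation, so V_d = 26.2553
Node 0 (S = 85): continuation = 1/1.01·[0.3714·0.0000 + 0.6286·26.2553] = 16.3399; exercise value = 5.0000 ≤ continuation, so V_0 = 16.3399

€16.34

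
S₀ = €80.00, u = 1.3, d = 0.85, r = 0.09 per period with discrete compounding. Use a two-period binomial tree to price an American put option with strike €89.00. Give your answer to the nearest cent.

Risk-neutral probability p = (1 + 0.09 − 0.85)/(1.3 − 0.85) = 0.2400/0.4500 = 0.5333
Terminal stock prices: S_uu = 135.2, S_ud = 88.4, S_dd = 57.8
Terminal payoffs (K − S): max(-46.2, 0) = 0, max(0.6, 0) = 0.6, max(31.2, 0) = 31.2
Node u (S = 104): continuation = 1/1.09·[0.5333·0.0000 + 0.4667·0.6000] = 0.2569; exercise value = 0.0000 ≤ continuation, so V_u = 0.2569
Node d (S = 68): continuation = 1/1.09·[0.5333·0.6000 + 0.4667·31.2000] = 13.6514; exercise value = 21.0000 > continuation, so V_d = 21.0000 (exercise)
Node 0 (S = 80): continuation = 1/1.09·[0.5333·0.2569 + 0.4667·21.0000] = 9.1165; exercise value = 9.0000 ≤ continuation, so V_0 = 9.1165

€9.12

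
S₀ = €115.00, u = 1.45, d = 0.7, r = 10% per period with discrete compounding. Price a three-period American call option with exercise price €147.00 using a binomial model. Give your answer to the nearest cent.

€29.86

Risk-neutral probability p = (1 + 0.1 − 0.7)/(1.45 − 0.7) = 0.4000/0.7500 = 0.5333
Terminal stock prices: S_uuu = 350.6, S_uud = 169.3, S_udd = 81.71, S_ddd = 39.44
Terminal payoffs (S − K): max(203.6, 0) = 203.6, max(22.25, 0) = 22.25, max(-65.29, 0) = 0, max(-107.6, 0) = 0
Node uu (S = 241.8): continuation = 1/1.1·[0.5333·203.5919 + 0.4667·22.2512] = 108.1511; exercise value = 94.7875 ≤ continuation, so V_uu = 108.1511
Node ud (S = 116.7): continuation = 1/1.1·[0.5333·22.2512 + 0.4667·0.0000] = 10.7885; exercise value = 0.0000 ≤ continuation, so V_ud = 10.7885
Node dd (S = 56.35): continuation = 1/1.1·[0.5333·0.0000 + 0.4667·0.0000] = 0.0000; exercise value = 0.0000 ≤ continuation, so V_dd = 0.0000
Node u (S = 166.8): continuation = 1/1.1·[0.5333·108.1511 + 0.4667·10.7885] = 57.0138; exercise value = 19.7500 ≤ continuation, so V_u = 57.0138
Node d (S = 80.5): continuation = 1/1.1·[0.5333·10.7885 + 0.4667·0.0000] = 5.2308; exercise value = 0.0000 ≤ continuation, so V_d = 5.2308
Node 0 (S = 115): continuation = 1/1.1·[0.5333·57.0138 + 0.4667·5.2308] = 29.8622; exercise value = 0.0000 ≤ continuation, so V_0 = 29.8622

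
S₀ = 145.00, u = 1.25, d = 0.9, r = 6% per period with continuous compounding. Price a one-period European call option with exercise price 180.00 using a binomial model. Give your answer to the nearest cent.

Risk-neutral probability p = (e^0.06 − 0.9)/(1.25 − 0.9) = 0.1618/0.3500 = 0.4624
Terminal stock prices: S_u = 181.2, S_d = 130.5
Terminal payoffs (S − K): max(1.25, 0) = 1.25, max(-49.5, 0) = 0
Node 0 (S = 145): V_0 = e^(−0.06)·[0.4624·1.2500 + 0.5376·0.0000] = 0.5443

0.54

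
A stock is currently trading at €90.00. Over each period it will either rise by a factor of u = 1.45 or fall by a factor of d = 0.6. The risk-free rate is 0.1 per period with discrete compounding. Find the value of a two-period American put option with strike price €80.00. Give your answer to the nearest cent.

€10.07

Risk-neutral probability p = (1 + 0.1 − 0.6)/(1.45 − 0.6) = 0.5000/0.8500 = 0.5882
Terminal stock prices: S_uu = 189.2, S_ud = 78.3, S_dd = 32.4
Terminal payoffs (K − S): max(-109.2, 0) = 0, max(1.7, 0) = 1.7, max(47.6, 0) = 47.6
Node u (S = 130.5): continuation = 1/1.1·[0.5882·0.0000 + 0.4118·1.7000] = 0.6364; exercise value = 0.0000 ≤ continuation, so V_u = 0.6364
Node d (S = 54): continuation = 1/1.1·[0.5882·1.7000 + 0.4118·47.6000] = 18.7273; exercise value = 26.0000 > continuation, so V_d = 26.0000 (exercise)
Node 0 (S = 90): continuation = 1/1.1·[0.5882·0.6364 + 0.4118·26.0000] = 10.0729; exercise value = 0.0000 ≤ continuation, so V_0 = 10.0729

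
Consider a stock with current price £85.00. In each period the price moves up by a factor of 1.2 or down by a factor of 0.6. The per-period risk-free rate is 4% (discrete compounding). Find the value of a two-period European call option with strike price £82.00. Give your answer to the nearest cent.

Risk-neutral probability p = (1 + 0.04 − 0.6)/(1.2 − 0.6) = 0.4400/0.6000 = 0.7333
Terminal stock prices: S_uu = 122.4, S_ud = 61.2, S_dd = 30.6
Terminal payoffs (S − K): max(40.4, 0) = 40.4, max(-20.8, 0) = 0, max(-51.4, 0) = 0
Node u (S = 102): V_u = 1/1.04·[0.7333·40.4000 + 0.2667·0.0000] = 28.4872
Node d (S = 51): V_d = 1/1.04·[0.7333·0.0000 + 0.2667·0.0000] = 0.0000
Node 0 (S = 85): V_0 = 1/1.04·[0.7333·28.4872 + 0.2667·0.0000] = 20.0871

£20.09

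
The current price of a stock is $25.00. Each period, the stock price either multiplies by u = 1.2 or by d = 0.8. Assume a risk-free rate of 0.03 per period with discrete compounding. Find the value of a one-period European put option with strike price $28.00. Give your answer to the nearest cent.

$3.30

Risk-neutral probability p = (1 + 0.03 − 0.8)/(1.2 − 0.8) = 0.2300/0.4000 = 0.5750
Terminal stock prices: S_u = 30, S_d = 20
Terminal payoffs (K − S): max(-2, 0) = 0, max(8, 0) = 8
Node 0 (S = 25): V_0 = 1/1.03·[0.5750·0.0000 + 0.4250·8.0000] = 3.3010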